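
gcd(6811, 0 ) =6811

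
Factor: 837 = 3^3 *31^1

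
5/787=5/787 = 0.01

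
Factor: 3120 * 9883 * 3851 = 118745430960 = 2^4 * 3^1 * 5^1*13^1*3851^1 * 9883^1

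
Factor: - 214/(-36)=107/18 = 2^( - 1 )*3^( - 2)*107^1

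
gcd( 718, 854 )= 2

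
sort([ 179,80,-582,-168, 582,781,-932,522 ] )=[ - 932, - 582, - 168, 80,  179, 522, 582,781 ]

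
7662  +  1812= 9474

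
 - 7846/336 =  - 3923/168 = - 23.35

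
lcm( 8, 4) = 8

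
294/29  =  294/29 = 10.14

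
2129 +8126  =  10255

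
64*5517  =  353088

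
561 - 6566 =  - 6005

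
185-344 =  - 159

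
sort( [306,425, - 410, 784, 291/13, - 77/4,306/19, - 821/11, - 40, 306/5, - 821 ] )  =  [ - 821,-410,- 821/11,  -  40, - 77/4, 306/19, 291/13,  306/5, 306,  425 , 784 ]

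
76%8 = 4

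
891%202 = 83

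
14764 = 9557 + 5207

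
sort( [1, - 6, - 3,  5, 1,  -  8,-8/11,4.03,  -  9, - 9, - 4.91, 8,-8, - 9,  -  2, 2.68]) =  [ -9,-9,  -  9, - 8, - 8, - 6,  -  4.91,  -  3, - 2, - 8/11, 1,1, 2.68,  4.03,5 , 8] 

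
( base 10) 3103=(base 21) 70G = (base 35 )2in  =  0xc1f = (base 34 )2n9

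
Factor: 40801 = 40801^1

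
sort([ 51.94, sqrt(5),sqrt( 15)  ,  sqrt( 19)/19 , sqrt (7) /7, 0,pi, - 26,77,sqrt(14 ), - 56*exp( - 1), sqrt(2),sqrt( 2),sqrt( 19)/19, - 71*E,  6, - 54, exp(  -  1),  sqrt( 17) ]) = [ - 71*E, - 54, - 26, - 56 * exp( - 1), 0 , sqrt( 19) /19,  sqrt (19) /19,exp(  -  1 ),  sqrt ( 7) /7,sqrt(2), sqrt( 2 ), sqrt( 5) , pi , sqrt( 14 ),sqrt(15), sqrt(17 ) , 6,51.94, 77] 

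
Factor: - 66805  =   - 5^1 * 31^1*431^1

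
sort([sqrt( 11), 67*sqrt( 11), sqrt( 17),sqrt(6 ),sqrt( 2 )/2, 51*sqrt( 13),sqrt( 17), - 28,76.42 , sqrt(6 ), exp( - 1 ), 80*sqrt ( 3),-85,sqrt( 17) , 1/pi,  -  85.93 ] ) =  [ - 85.93,  -  85, - 28, 1/pi, exp( - 1), sqrt(2)/2,sqrt(6),sqrt( 6), sqrt( 11), sqrt ( 17 ) , sqrt( 17),sqrt ( 17 ),  76.42 , 80*sqrt( 3),51*sqrt( 13) , 67*sqrt ( 11 )] 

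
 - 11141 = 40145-51286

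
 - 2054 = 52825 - 54879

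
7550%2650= 2250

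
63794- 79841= - 16047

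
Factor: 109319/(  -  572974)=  - 2^ ( - 1)  *  7^2 * 23^1*97^1*286487^( - 1 ) 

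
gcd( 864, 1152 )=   288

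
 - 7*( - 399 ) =2793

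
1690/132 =845/66 = 12.80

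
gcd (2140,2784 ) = 4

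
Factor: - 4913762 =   -  2^1*7^1*350983^1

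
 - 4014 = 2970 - 6984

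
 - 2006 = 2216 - 4222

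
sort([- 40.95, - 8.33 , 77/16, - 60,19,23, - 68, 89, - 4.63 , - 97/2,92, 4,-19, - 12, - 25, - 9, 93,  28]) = [ - 68, - 60, - 97/2, - 40.95, - 25,-19, - 12, - 9 , - 8.33, - 4.63 , 4,77/16,19,23 , 28,  89, 92,93 ]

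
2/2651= 2/2651 = 0.00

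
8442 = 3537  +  4905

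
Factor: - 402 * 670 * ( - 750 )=2^3*3^2 * 5^4*67^2 = 202005000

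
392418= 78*5031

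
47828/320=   11957/80 = 149.46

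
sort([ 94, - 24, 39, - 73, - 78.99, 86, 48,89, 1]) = [ - 78.99, - 73, - 24,1, 39 , 48, 86,89 , 94]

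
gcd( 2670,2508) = 6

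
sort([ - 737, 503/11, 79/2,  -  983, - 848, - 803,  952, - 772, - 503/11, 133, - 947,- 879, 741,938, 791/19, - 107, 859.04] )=[ - 983, - 947, - 879, - 848, - 803, - 772, - 737, -107, - 503/11,79/2, 791/19, 503/11,133,741,859.04,938,952 ] 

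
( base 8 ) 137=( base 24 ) 3N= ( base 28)3B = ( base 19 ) 50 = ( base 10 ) 95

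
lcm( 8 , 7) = 56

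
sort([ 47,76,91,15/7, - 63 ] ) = [ - 63,  15/7,  47,76,  91 ] 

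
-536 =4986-5522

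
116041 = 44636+71405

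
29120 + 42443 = 71563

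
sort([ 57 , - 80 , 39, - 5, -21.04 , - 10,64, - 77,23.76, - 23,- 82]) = [ - 82, - 80, - 77,-23, - 21.04, - 10, - 5, 23.76,39, 57,64] 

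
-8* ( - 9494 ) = 75952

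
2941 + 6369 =9310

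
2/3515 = 2/3515 = 0.00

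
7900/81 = 7900/81 = 97.53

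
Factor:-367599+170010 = -3^1*7^1*97^2  =  - 197589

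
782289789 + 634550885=1416840674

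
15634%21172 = 15634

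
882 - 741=141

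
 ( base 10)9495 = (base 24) GBF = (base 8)22427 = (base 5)300440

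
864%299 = 266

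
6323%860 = 303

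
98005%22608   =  7573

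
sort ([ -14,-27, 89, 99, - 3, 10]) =[ -27,-14, - 3,10,89, 99]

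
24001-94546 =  - 70545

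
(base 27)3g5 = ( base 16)A40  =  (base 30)2re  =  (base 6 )20052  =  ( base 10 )2624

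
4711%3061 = 1650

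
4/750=2/375 = 0.01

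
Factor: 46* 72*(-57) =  - 188784 = - 2^4* 3^3*19^1*23^1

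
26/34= 13/17 = 0.76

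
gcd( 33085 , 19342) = 509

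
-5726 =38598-44324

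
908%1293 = 908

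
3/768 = 1/256 = 0.00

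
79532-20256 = 59276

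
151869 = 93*1633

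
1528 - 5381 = - 3853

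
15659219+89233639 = 104892858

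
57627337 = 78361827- 20734490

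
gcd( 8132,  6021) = 1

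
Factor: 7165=5^1*1433^1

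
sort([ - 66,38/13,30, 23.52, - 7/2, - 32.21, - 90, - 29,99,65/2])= [ - 90 , - 66,-32.21, - 29,-7/2,38/13, 23.52,30,65/2,  99 ]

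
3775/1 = 3775=3775.00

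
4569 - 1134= 3435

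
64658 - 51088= 13570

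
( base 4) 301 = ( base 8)61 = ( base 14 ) 37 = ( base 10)49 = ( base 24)21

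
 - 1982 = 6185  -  8167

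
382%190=2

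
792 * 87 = 68904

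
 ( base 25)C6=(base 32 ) 9i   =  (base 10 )306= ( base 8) 462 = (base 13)1A7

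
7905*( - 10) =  - 79050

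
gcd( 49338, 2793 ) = 3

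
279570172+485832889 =765403061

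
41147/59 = 697 + 24/59=   697.41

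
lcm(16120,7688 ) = 499720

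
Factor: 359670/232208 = 2^( - 3)*3^1*5^1*19^1 * 23^( - 1) = 285/184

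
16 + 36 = 52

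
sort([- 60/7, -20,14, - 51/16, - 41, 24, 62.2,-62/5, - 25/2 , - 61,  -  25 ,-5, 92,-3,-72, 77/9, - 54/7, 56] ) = [ - 72,-61,-41,-25,-20, - 25/2 , - 62/5,-60/7, - 54/7, - 5,- 51/16, - 3 , 77/9,14, 24,56, 62.2,92]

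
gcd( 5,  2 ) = 1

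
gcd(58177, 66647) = 7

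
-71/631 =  - 1 + 560/631 = - 0.11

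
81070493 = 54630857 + 26439636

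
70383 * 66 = 4645278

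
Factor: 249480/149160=3^3 * 7^1*113^( - 1) =189/113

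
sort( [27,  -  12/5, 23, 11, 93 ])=[ -12/5,11, 23, 27, 93] 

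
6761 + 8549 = 15310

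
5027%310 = 67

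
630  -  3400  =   - 2770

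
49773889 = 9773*5093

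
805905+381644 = 1187549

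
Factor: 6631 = 19^1*349^1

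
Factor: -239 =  - 239^1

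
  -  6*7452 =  - 44712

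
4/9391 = 4/9391 = 0.00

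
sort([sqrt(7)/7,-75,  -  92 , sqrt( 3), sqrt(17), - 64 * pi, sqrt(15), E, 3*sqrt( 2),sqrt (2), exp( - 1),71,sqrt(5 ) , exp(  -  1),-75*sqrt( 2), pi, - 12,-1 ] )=[ - 64*pi,-75 * sqrt(2 ),-92, - 75, - 12, - 1, exp(-1) , exp( - 1),sqrt ( 7 ) /7,sqrt(2), sqrt( 3),sqrt( 5), E,pi, sqrt(15 ), sqrt( 17 ),3*sqrt(2 ),71]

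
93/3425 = 93/3425 =0.03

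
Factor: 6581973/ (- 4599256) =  - 2^( - 3)*3^1*251^1*8741^1*574907^( - 1)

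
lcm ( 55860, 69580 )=3966060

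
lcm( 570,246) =23370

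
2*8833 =17666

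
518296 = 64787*8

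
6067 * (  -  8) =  -48536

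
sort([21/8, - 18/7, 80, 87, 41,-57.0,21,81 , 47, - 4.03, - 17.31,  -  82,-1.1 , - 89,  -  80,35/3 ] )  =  [ - 89, - 82,- 80,-57.0, - 17.31, - 4.03,-18/7, - 1.1, 21/8, 35/3,21, 41, 47,  80, 81, 87]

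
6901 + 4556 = 11457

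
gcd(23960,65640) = 40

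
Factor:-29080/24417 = -2^3 * 3^ ( - 2)*5^1*727^1*2713^(-1)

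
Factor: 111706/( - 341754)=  -101/309 = -  3^( - 1) * 101^1*103^(  -  1 ) 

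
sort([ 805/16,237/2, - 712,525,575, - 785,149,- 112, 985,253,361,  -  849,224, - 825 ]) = [-849, - 825, - 785,  -  712, - 112,805/16,237/2, 149, 224, 253,361,525, 575,985 ]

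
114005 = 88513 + 25492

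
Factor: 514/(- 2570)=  - 5^(  -  1) = - 1/5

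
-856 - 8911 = - 9767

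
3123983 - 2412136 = 711847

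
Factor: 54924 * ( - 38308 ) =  - 2104028592 = -2^4 * 3^1 * 23^1*61^1 *157^1*199^1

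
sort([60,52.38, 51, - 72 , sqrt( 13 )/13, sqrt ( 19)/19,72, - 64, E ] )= [-72, - 64, sqrt (19 ) /19, sqrt( 13 ) /13,E,51 , 52.38,60,72 ]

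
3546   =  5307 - 1761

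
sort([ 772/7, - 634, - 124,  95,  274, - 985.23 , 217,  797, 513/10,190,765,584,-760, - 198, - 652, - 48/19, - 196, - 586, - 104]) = [ - 985.23, - 760, - 652, - 634,-586,  -  198, - 196,  -  124, - 104,-48/19,513/10, 95, 772/7,190, 217,274,584, 765, 797]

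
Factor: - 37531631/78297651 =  - 1975349/4120929 = - 3^( - 3)  *  17^1*19^( - 1 ) *29^( - 1 )*131^1*277^( - 1)*887^1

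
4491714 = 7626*589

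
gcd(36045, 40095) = 405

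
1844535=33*55895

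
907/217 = 4 + 39/217= 4.18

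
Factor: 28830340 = 2^2 * 5^1*7^1*11^1*97^1*193^1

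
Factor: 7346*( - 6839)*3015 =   -  2^1*3^2*5^1 * 7^1*67^1*977^1*3673^1 = - 151471471410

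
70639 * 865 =61102735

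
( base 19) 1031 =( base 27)9d5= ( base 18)1365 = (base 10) 6917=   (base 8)15405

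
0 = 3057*0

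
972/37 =972/37 = 26.27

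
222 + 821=1043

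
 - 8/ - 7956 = 2/1989 = 0.00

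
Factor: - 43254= - 2^1*3^5*89^1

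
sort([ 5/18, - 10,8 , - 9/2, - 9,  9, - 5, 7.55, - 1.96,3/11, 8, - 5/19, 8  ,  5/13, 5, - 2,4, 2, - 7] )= [ - 10, - 9, - 7, - 5 , - 9/2  , - 2,-1.96, - 5/19, 3/11, 5/18, 5/13, 2, 4, 5,7.55, 8, 8 , 8, 9 ] 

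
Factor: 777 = 3^1 * 7^1*37^1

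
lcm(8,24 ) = 24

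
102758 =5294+97464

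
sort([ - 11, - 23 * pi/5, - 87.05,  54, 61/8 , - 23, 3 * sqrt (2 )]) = [ - 87.05, - 23, - 23* pi/5, - 11, 3*sqrt ( 2), 61/8, 54 ]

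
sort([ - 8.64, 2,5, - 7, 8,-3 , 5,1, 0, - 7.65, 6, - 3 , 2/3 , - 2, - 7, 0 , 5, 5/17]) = [ - 8.64, - 7.65, - 7  , - 7,-3  , - 3, - 2,0,0 , 5/17,2/3, 1, 2,5, 5, 5, 6, 8]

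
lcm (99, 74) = 7326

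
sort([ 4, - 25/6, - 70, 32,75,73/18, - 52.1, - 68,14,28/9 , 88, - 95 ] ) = [ - 95,  -  70, - 68,-52.1, - 25/6,28/9,4,73/18, 14,  32, 75, 88 ]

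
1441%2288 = 1441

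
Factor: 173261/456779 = 11^1*29^( - 1 ) = 11/29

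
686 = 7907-7221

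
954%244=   222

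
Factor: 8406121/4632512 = 2^( - 6 )*1831^1*4591^1*72383^(  -  1)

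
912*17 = 15504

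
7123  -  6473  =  650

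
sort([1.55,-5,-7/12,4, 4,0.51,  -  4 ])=[-5,-4,-7/12,0.51,1.55,4,4]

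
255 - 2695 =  - 2440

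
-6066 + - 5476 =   -  11542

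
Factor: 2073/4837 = 3/7=3^1 * 7^( - 1) 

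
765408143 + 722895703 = 1488303846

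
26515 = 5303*5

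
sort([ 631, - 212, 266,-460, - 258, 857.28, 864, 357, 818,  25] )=[-460 , - 258, - 212,25, 266, 357, 631, 818, 857.28,  864 ]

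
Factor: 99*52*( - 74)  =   - 2^3*3^2*11^1*13^1*37^1 = - 380952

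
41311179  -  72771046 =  - 31459867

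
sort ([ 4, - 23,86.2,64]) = [-23, 4, 64, 86.2]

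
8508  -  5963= 2545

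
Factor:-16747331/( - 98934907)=241^1 * 331^(-1 )*69491^1*298897^( - 1)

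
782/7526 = 391/3763 = 0.10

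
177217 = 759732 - 582515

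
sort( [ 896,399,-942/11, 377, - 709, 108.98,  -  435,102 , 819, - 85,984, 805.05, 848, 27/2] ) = [- 709, - 435, - 942/11,  -  85,27/2,102,108.98, 377,399, 805.05,819,848, 896,984 ]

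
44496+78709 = 123205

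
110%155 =110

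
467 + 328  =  795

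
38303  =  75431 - 37128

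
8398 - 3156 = 5242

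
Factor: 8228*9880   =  2^5 * 5^1*11^2*13^1*17^1*19^1 = 81292640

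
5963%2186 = 1591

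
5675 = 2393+3282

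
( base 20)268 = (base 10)928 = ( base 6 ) 4144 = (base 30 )10S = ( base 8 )1640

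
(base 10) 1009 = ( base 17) 386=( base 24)1I1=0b1111110001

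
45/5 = 9 = 9.00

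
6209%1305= 989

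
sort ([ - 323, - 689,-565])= [-689,-565, -323] 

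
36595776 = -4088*( - 8952) 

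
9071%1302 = 1259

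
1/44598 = 1/44598 = 0.00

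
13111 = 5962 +7149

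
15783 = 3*5261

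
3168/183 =1056/61 = 17.31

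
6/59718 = 1/9953 = 0.00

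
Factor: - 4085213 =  - 11^1*371383^1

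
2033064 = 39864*51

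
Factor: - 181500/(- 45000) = 2^( - 1)*3^( - 1)*5^ (  -  1 )*11^2 = 121/30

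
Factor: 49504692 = 2^2* 3^1*67^2*919^1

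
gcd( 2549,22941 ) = 2549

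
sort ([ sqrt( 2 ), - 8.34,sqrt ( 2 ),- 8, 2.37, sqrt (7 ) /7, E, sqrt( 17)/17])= [ - 8.34, - 8,sqrt( 17) /17,sqrt( 7)/7, sqrt( 2), sqrt(2), 2.37,E]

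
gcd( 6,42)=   6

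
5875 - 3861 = 2014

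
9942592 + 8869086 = 18811678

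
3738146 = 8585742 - 4847596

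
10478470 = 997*10510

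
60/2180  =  3/109 = 0.03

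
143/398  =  143/398 = 0.36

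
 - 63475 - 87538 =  - 151013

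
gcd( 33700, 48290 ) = 10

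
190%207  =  190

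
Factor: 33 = 3^1*11^1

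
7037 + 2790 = 9827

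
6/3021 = 2/1007  =  0.00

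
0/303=0  =  0.00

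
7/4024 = 7/4024 = 0.00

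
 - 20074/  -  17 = 1180 + 14/17= 1180.82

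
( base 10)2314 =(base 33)244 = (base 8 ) 4412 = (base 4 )210022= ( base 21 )554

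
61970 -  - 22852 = 84822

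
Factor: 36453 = 3^1*29^1*419^1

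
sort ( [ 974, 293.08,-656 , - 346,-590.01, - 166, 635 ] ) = [ - 656, - 590.01, - 346, - 166, 293.08, 635,974 ] 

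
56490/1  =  56490 = 56490.00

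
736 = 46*16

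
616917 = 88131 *7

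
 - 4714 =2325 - 7039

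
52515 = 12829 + 39686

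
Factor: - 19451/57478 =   -  2^(  -  1)*29^(-1)*53^1*367^1*991^(-1)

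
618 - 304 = 314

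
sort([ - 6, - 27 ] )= [-27, - 6 ]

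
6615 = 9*735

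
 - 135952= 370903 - 506855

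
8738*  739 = 6457382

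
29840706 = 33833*882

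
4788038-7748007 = -2959969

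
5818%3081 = 2737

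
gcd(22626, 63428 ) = 2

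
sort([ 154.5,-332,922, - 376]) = [ - 376, - 332, 154.5,  922 ] 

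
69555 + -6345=63210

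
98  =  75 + 23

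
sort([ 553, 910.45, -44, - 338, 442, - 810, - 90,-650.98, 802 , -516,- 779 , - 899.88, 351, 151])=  [  -  899.88, - 810 ,-779, - 650.98 ,-516, - 338, - 90, -44,151, 351, 442,553, 802, 910.45 ]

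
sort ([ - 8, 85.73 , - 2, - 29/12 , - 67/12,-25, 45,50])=[-25,  -  8,  -  67/12,-29/12,-2,45, 50, 85.73 ] 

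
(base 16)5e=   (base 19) 4i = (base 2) 1011110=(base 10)94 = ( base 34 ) 2Q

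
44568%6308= 412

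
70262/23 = 70262/23 = 3054.87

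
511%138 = 97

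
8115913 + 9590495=17706408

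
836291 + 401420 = 1237711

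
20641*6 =123846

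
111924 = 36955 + 74969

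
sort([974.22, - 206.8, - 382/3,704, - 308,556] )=[-308,- 206.8 , - 382/3,556,704, 974.22] 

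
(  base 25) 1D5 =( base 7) 2533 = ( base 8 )1673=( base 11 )799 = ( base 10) 955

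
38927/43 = 905+ 12/43 = 905.28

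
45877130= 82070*559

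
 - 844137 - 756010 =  - 1600147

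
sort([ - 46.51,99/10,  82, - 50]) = [-50 , - 46.51,99/10 , 82] 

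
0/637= 0 = 0.00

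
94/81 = 1 + 13/81= 1.16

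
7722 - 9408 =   -  1686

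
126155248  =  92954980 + 33200268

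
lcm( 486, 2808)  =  25272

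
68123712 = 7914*8608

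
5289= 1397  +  3892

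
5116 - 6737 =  - 1621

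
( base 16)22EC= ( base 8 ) 21354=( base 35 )7AF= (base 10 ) 8940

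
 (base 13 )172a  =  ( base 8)6530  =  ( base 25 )5bg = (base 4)311120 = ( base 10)3416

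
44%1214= 44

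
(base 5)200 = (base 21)28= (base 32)1I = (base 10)50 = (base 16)32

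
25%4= 1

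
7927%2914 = 2099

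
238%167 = 71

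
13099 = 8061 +5038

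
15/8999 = 15/8999 = 0.00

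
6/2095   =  6/2095 = 0.00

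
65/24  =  2+17/24=2.71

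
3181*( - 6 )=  - 19086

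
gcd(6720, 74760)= 840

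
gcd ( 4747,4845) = 1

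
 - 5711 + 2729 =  - 2982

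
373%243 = 130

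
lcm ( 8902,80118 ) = 80118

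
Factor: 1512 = 2^3*3^3 * 7^1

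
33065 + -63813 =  - 30748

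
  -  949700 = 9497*( - 100 )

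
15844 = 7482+8362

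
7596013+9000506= 16596519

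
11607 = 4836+6771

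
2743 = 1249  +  1494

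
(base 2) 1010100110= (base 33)KI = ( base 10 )678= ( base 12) 486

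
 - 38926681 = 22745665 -61672346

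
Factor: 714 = 2^1*3^1*7^1*17^1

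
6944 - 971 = 5973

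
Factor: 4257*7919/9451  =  3^2*11^1 * 13^(-1 )*  43^1*727^ ( - 1)*7919^1= 33711183/9451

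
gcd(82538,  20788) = 2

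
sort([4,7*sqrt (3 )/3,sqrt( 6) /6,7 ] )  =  [sqrt( 6)/6,4, 7*  sqrt(3 ) /3,7 ]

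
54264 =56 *969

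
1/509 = 1/509 = 0.00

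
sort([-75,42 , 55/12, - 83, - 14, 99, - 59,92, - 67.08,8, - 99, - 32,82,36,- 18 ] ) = [ - 99, -83, - 75, - 67.08, - 59, - 32, - 18, - 14,  55/12,  8,  36,42,82,92,99 ]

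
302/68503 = 302/68503 = 0.00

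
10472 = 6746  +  3726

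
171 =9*19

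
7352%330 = 92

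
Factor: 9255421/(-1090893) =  - 3^( - 1)*7^1*29^ (-1 )*12539^ ( - 1) * 1322203^1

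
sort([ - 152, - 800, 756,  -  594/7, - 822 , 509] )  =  [ - 822, - 800, - 152,-594/7,509,  756]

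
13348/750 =6674/375 = 17.80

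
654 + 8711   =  9365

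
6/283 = 6/283 = 0.02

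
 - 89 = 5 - 94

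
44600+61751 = 106351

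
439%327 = 112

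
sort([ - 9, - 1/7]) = [ - 9, - 1/7]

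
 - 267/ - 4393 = 267/4393 = 0.06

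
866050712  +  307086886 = 1173137598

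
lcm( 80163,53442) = 160326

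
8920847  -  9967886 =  - 1047039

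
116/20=29/5 = 5.80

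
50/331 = 50/331 = 0.15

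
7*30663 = 214641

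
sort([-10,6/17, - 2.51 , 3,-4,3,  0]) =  [ - 10, - 4, - 2.51  ,  0,6/17, 3,3]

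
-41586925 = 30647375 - 72234300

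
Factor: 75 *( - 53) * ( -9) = 3^3*5^2*53^1 = 35775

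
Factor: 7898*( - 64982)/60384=-128306959/15096  =  - 2^(-3) * 3^( - 1)*11^1 * 17^(-1)*37^( - 1 )*359^1 * 32491^1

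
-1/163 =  - 1/163 =-  0.01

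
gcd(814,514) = 2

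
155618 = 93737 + 61881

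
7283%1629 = 767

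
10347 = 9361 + 986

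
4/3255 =4/3255 = 0.00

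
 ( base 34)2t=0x61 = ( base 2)1100001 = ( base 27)3g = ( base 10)97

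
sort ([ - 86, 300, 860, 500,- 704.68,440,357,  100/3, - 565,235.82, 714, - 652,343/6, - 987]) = [-987, - 704.68, - 652, - 565, - 86, 100/3,343/6 , 235.82,300,357,440,500, 714, 860 ] 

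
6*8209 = 49254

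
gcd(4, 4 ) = 4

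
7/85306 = 7/85306 = 0.00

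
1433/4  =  1433/4 = 358.25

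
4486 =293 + 4193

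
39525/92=39525/92 = 429.62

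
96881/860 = 112 + 561/860= 112.65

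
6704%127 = 100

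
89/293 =89/293 =0.30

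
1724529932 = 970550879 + 753979053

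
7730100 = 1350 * 5726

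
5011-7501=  - 2490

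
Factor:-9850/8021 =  - 2^1*5^2* 13^( - 1)*197^1* 617^ (- 1)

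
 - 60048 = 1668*(-36)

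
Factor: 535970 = 2^1*5^1 *53597^1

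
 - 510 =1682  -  2192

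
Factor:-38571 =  - 3^1*13^1* 23^1*43^1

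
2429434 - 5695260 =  - 3265826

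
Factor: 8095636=2^2*593^1*3413^1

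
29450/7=29450/7 =4207.14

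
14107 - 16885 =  - 2778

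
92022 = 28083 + 63939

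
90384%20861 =6940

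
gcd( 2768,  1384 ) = 1384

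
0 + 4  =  4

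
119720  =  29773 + 89947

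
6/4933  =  6/4933 = 0.00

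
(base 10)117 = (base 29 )41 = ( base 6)313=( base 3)11100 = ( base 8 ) 165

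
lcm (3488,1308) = 10464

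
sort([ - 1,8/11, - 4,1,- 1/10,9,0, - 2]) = [ - 4, - 2, - 1, - 1/10,0,8/11,1,9]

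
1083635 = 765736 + 317899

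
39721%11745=4486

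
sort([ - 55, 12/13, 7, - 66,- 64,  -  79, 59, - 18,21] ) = [ - 79,-66 ,-64,  -  55, -18, 12/13,7, 21,59 ]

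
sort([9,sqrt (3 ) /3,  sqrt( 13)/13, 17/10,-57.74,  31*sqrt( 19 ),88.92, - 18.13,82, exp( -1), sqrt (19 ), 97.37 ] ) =[ - 57.74, - 18.13, sqrt( 13 )/13, exp(-1) , sqrt( 3 ) /3,  17/10,sqrt( 19), 9,  82, 88.92,97.37, 31 * sqrt( 19 )] 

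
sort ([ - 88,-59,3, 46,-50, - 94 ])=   [- 94, - 88, - 59, - 50,3,46] 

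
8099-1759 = 6340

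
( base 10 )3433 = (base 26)521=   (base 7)13003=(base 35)2s3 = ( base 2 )110101101001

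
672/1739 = 672/1739= 0.39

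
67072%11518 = 9482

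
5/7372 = 5/7372  =  0.00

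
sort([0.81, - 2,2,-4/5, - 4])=[ - 4 , - 2, - 4/5 , 0.81,  2] 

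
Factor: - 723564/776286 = -2^1*7^( - 1) * 61^(  -  1)*199^1= - 398/427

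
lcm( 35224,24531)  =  1373736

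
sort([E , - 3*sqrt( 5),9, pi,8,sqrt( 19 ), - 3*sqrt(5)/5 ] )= [- 3*sqrt(5 ), - 3*sqrt( 5 ) /5,  E,  pi,sqrt (19 ),8,9] 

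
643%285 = 73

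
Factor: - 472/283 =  - 2^3*59^1*283^(  -  1)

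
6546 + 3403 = 9949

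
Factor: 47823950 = 2^1* 5^2* 19^1*50341^1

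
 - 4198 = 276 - 4474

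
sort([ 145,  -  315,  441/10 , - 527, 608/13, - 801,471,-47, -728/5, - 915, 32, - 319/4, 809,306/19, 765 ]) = [ - 915, -801, - 527,-315,  -  728/5, - 319/4,- 47,306/19, 32,441/10, 608/13, 145, 471,765, 809 ] 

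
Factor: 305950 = 2^1*5^2*29^1 * 211^1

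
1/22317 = 1/22317 = 0.00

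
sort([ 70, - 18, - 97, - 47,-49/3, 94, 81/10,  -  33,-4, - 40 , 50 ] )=[ - 97,-47 ,  -  40,-33, - 18, - 49/3,  -  4, 81/10 , 50, 70, 94]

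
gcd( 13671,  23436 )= 1953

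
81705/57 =27235/19 =1433.42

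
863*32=27616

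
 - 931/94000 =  - 1 + 93069/94000 = - 0.01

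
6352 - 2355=3997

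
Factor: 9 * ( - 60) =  - 540 = -2^2* 3^3*5^1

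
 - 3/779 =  - 1+776/779 = - 0.00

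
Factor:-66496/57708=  - 16624/14427= -2^4*3^( - 2 )*7^( - 1 )*229^( - 1)*1039^1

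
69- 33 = 36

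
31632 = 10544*3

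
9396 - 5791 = 3605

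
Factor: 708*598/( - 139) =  - 2^3*3^1*13^1*23^1*59^1 * 139^(  -  1 )= - 423384/139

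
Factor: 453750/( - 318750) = -5^ ( - 1 )*11^2*17^(-1 ) = - 121/85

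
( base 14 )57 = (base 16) 4d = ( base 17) 49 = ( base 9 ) 85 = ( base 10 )77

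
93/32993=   93/32993 = 0.00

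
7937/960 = 8 + 257/960= 8.27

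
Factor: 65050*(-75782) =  - 2^2*5^2*7^1*1301^1 * 5413^1  =  - 4929619100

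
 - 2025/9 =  - 225  =  - 225.00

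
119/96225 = 119/96225 = 0.00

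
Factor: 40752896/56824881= 2^8*3^(  -  1 ) *23^( - 1 )*353^( - 1 )*2333^(-1 )*159191^1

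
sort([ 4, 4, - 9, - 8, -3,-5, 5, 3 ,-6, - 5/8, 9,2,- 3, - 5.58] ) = [ - 9, - 8, - 6, - 5.58, - 5, - 3, - 3, - 5/8, 2, 3, 4, 4,5 , 9 ] 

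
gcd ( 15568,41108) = 4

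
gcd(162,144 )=18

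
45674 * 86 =3927964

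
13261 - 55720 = -42459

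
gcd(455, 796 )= 1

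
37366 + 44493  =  81859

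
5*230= 1150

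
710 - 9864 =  -9154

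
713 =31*23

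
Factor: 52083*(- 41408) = - 2156652864 = - 2^6*3^4*643^1*647^1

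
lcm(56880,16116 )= 966960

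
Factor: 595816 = 2^3*13^1*17^1 * 337^1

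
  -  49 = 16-65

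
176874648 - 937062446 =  - 760187798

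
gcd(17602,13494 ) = 26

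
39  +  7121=7160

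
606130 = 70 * 8659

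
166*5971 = 991186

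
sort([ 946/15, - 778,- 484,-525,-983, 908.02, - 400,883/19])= [- 983, - 778, - 525,-484,-400,  883/19, 946/15, 908.02 ]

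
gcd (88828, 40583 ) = 1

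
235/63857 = 235/63857=0.00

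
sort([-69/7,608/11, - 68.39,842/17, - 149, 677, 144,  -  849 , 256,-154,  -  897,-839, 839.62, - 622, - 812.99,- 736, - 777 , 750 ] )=[-897, - 849, - 839 ,-812.99, - 777, - 736, - 622, - 154, - 149, - 68.39, - 69/7, 842/17, 608/11, 144  ,  256, 677, 750, 839.62 ] 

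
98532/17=5796= 5796.00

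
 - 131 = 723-854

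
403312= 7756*52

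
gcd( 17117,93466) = 1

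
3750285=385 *9741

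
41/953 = 41/953 = 0.04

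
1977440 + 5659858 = 7637298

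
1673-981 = 692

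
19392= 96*202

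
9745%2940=925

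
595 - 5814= -5219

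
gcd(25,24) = 1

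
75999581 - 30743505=45256076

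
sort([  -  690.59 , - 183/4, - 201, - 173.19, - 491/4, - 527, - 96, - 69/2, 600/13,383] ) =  [ - 690.59 ,-527, - 201, - 173.19, - 491/4, - 96, - 183/4, - 69/2,  600/13,383 ]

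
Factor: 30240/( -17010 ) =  - 2^4*3^(-2) = -16/9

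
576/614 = 288/307 = 0.94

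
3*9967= 29901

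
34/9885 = 34/9885 = 0.00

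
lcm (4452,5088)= 35616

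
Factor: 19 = 19^1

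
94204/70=47102/35=1345.77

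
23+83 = 106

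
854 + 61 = 915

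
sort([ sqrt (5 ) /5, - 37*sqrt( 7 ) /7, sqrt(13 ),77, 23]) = [ - 37 * sqrt(7)/7,sqrt( 5 )/5,sqrt( 13), 23, 77 ] 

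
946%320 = 306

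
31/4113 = 31/4113 = 0.01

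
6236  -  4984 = 1252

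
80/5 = 16= 16.00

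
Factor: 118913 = 118913^1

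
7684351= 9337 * 823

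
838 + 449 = 1287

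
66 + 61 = 127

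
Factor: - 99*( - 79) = 3^2*11^1*79^1 = 7821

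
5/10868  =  5/10868 = 0.00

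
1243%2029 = 1243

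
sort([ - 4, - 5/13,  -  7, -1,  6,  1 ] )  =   [ - 7, - 4, - 1, - 5/13,1,  6 ]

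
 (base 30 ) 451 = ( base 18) BA7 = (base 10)3751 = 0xEA7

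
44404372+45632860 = 90037232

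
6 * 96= 576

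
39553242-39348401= 204841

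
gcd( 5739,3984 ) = 3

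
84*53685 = 4509540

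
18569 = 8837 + 9732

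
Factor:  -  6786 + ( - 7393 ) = -14179 = -11^1 *1289^1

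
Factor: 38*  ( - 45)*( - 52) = 2^3*3^2* 5^1*13^1 * 19^1 = 88920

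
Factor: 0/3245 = 0 = 0^1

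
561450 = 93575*6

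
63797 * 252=16076844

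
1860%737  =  386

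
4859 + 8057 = 12916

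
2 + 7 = 9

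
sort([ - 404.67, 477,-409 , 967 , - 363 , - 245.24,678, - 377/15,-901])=[  -  901, - 409,-404.67, - 363, - 245.24,  -  377/15,477,678, 967 ]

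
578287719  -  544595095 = 33692624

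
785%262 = 261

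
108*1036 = 111888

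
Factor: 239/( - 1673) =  - 1/7 = - 7^(  -  1)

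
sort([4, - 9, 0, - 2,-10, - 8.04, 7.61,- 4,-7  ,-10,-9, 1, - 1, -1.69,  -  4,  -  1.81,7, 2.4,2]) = [ - 10, - 10,-9, - 9, - 8.04, - 7,-4,  -  4, - 2, -1.81, - 1.69,-1,0, 1,  2, 2.4,4, 7, 7.61 ]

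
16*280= 4480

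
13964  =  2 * 6982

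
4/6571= 4/6571 = 0.00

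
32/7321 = 32/7321 = 0.00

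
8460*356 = 3011760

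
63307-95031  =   - 31724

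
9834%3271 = 21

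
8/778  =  4/389 = 0.01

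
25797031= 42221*611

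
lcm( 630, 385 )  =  6930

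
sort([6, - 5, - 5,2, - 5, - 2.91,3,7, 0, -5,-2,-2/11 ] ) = [ - 5, - 5,- 5,-5, - 2.91, -2 , - 2/11  ,  0, 2,3, 6,7] 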